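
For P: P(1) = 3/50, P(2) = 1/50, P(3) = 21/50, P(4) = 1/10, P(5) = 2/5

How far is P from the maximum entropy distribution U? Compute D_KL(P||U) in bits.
0.5789 bits

U(i) = 1/5 for all i

D_KL(P||U) = Σ P(x) log₂(P(x) / (1/5))
           = Σ P(x) log₂(P(x)) + log₂(5)
           = log₂(5) - H(P)

H(P) = -Σ P(x) log₂(P(x)):
  -P(1)·log₂(P(1)) = -(3/50)·log₂(3/50) = 0.24353
  -P(2)·log₂(P(2)) = -(1/50)·log₂(1/50) = 0.11288
  -P(3)·log₂(P(3)) = -(21/50)·log₂(21/50) = 0.52565
  -P(4)·log₂(P(4)) = -(1/10)·log₂(1/10) = 0.33219
  -P(5)·log₂(P(5)) = -(2/5)·log₂(2/5) = 0.52877
H(P) = 0.24353 + 0.11288 + 0.52565 + 0.33219 + 0.52877 = 1.74302 bits

log₂(5) = 2.32193 bits

D_KL(P||U) = 2.32193 - 1.74302 = 0.57891 ≈ 0.5789 bits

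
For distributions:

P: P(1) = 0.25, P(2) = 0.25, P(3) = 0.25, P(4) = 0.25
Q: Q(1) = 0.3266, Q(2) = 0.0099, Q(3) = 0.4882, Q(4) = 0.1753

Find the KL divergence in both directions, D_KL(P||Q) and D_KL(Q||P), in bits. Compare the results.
D_KL(P||Q) = 0.9548 bits, D_KL(Q||P) = 0.4614 bits. D_KL(P||Q) is larger than D_KL(Q||P) by 0.4934 bits; the two directions differ.

D_KL(P||Q) = Σ P(x) log₂(P(x)/Q(x))

Computing term by term:
  P(1)·log₂(P(1)/Q(1)) = 0.25·log₂(0.25/0.3266) = -0.09640
  P(2)·log₂(P(2)/Q(2)) = 0.25·log₂(0.25/0.0099) = 1.16459
  P(3)·log₂(P(3)/Q(3)) = 0.25·log₂(0.25/0.4882) = -0.24139
  P(4)·log₂(P(4)/Q(4)) = 0.25·log₂(0.25/0.1753) = 0.12803

D_KL(P||Q) = -0.09640 + 1.16459 - 0.24139 + 0.12803 = 0.95483 ≈ 0.9548 bits

D_KL(Q||P) = Σ Q(x) log₂(Q(x)/P(x))

Computing term by term:
  Q(1)·log₂(Q(1)/P(1)) = 0.3266·log₂(0.3266/0.25) = 0.12594
  Q(2)·log₂(Q(2)/P(2)) = 0.0099·log₂(0.0099/0.25) = -0.04612
  Q(3)·log₂(Q(3)/P(3)) = 0.4882·log₂(0.4882/0.25) = 0.47138
  Q(4)·log₂(Q(4)/P(4)) = 0.1753·log₂(0.1753/0.25) = -0.08977

D_KL(Q||P) = 0.12594 - 0.04612 + 0.47138 - 0.08977 = 0.46143 ≈ 0.4614 bits

These are NOT equal (difference: 0.4934 bits). KL divergence is asymmetric: D_KL(P||Q) ≠ D_KL(Q||P) in general.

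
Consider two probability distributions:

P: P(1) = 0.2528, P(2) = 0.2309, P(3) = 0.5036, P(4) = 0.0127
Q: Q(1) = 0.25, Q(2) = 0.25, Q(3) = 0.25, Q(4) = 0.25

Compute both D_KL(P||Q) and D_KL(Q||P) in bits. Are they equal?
D_KL(P||Q) = 0.4318 bits, D_KL(Q||P) = 0.8468 bits. No, they are not equal.

D_KL(P||Q) = Σ P(x) log₂(P(x)/Q(x))

Computing term by term:
  P(1)·log₂(P(1)/Q(1)) = 0.2528·log₂(0.2528/0.25) = 0.00406
  P(2)·log₂(P(2)/Q(2)) = 0.2309·log₂(0.2309/0.25) = -0.02647
  P(3)·log₂(P(3)/Q(3)) = 0.5036·log₂(0.5036/0.25) = 0.50881
  P(4)·log₂(P(4)/Q(4)) = 0.0127·log₂(0.0127/0.25) = -0.05460

D_KL(P||Q) = 0.00406 - 0.02647 + 0.50881 - 0.05460 = 0.43180 ≈ 0.4318 bits

D_KL(Q||P) = Σ Q(x) log₂(Q(x)/P(x))

Computing term by term:
  Q(1)·log₂(Q(1)/P(1)) = 0.25·log₂(0.25/0.2528) = -0.00402
  Q(2)·log₂(Q(2)/P(2)) = 0.25·log₂(0.25/0.2309) = 0.02866
  Q(3)·log₂(Q(3)/P(3)) = 0.25·log₂(0.25/0.5036) = -0.25259
  Q(4)·log₂(Q(4)/P(4)) = 0.25·log₂(0.25/0.0127) = 1.07476

D_KL(Q||P) = -0.00402 + 0.02866 - 0.25259 + 1.07476 = 0.84681 ≈ 0.8468 bits

These are NOT equal (difference: 0.4150 bits). KL divergence is asymmetric: D_KL(P||Q) ≠ D_KL(Q||P) in general.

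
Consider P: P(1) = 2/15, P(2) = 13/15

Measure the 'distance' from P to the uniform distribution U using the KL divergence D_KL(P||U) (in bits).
0.4335 bits

U(i) = 1/2 for all i

D_KL(P||U) = Σ P(x) log₂(P(x) / (1/2))
           = Σ P(x) log₂(P(x)) + log₂(2)
           = log₂(2) - H(P)

H(P) = -Σ P(x) log₂(P(x)):
  -P(1)·log₂(P(1)) = -(2/15)·log₂(2/15) = 0.38759
  -P(2)·log₂(P(2)) = -(13/15)·log₂(13/15) = 0.17892
H(P) = 0.38759 + 0.17892 = 0.56651 bits

log₂(2) = 1.00000 bits

D_KL(P||U) = 1.00000 - 0.56651 = 0.43349 ≈ 0.4335 bits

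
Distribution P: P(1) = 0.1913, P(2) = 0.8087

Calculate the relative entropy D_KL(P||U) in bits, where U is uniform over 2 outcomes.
0.2958 bits

U(i) = 1/2 for all i

D_KL(P||U) = Σ P(x) log₂(P(x) / (1/2))
           = Σ P(x) log₂(P(x)) + log₂(2)
           = log₂(2) - H(P)

H(P) = -Σ P(x) log₂(P(x)):
  -P(1)·log₂(P(1)) = -(0.1913)·log₂(0.1913) = 0.45646
  -P(2)·log₂(P(2)) = -(0.8087)·log₂(0.8087) = 0.24772
H(P) = 0.45646 + 0.24772 = 0.70418 bits

log₂(2) = 1.00000 bits

D_KL(P||U) = 1.00000 - 0.70418 = 0.29582 ≈ 0.2958 bits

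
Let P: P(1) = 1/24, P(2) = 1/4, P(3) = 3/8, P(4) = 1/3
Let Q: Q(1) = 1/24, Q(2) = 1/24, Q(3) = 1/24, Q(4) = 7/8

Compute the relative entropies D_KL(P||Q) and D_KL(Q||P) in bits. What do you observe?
D_KL(P||Q) = 1.3709 bits, D_KL(Q||P) = 0.9785 bits. The two directions give different values (D_KL(P||Q) exceeds D_KL(Q||P) by 0.3924 bits): KL divergence is asymmetric.

D_KL(P||Q) = Σ P(x) log₂(P(x)/Q(x))

Computing term by term:
  P(1)·log₂(P(1)/Q(1)) = (1/24)·log₂((1/24)/(1/24)) = 0.00000
  P(2)·log₂(P(2)/Q(2)) = (1/4)·log₂((1/4)/(1/24)) = 0.64624
  P(3)·log₂(P(3)/Q(3)) = (3/8)·log₂((3/8)/(1/24)) = 1.18872
  P(4)·log₂(P(4)/Q(4)) = (1/3)·log₂((1/3)/(7/8)) = -0.46411

D_KL(P||Q) = 0.00000 + 0.64624 + 1.18872 - 0.46411 = 1.37085 ≈ 1.3709 bits

D_KL(Q||P) = Σ Q(x) log₂(Q(x)/P(x))

Computing term by term:
  Q(1)·log₂(Q(1)/P(1)) = (1/24)·log₂((1/24)/(1/24)) = 0.00000
  Q(2)·log₂(Q(2)/P(2)) = (1/24)·log₂((1/24)/(1/4)) = -0.10771
  Q(3)·log₂(Q(3)/P(3)) = (1/24)·log₂((1/24)/(3/8)) = -0.13208
  Q(4)·log₂(Q(4)/P(4)) = (7/8)·log₂((7/8)/(1/3)) = 1.21828

D_KL(Q||P) = 0.00000 - 0.10771 - 0.13208 + 1.21828 = 0.97849 ≈ 0.9785 bits

These are NOT equal (difference: 0.3924 bits). KL divergence is asymmetric: D_KL(P||Q) ≠ D_KL(Q||P) in general.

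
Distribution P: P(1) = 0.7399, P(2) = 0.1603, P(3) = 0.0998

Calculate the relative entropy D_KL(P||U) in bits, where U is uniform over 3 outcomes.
0.5082 bits

U(i) = 1/3 for all i

D_KL(P||U) = Σ P(x) log₂(P(x) / (1/3))
           = Σ P(x) log₂(P(x)) + log₂(3)
           = log₂(3) - H(P)

H(P) = -Σ P(x) log₂(P(x)):
  -P(1)·log₂(P(1)) = -(0.7399)·log₂(0.7399) = 0.32156
  -P(2)·log₂(P(2)) = -(0.1603)·log₂(0.1603) = 0.42338
  -P(3)·log₂(P(3)) = -(0.0998)·log₂(0.0998) = 0.33182
H(P) = 0.32156 + 0.42338 + 0.33182 = 1.07676 bits

log₂(3) = 1.58496 bits

D_KL(P||U) = 1.58496 - 1.07676 = 0.50820 ≈ 0.5082 bits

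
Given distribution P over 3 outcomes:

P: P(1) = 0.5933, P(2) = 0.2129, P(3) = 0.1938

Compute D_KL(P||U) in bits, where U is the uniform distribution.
0.2042 bits

U(i) = 1/3 for all i

D_KL(P||U) = Σ P(x) log₂(P(x) / (1/3))
           = Σ P(x) log₂(P(x)) + log₂(3)
           = log₂(3) - H(P)

H(P) = -Σ P(x) log₂(P(x)):
  -P(1)·log₂(P(1)) = -(0.5933)·log₂(0.5933) = 0.44685
  -P(2)·log₂(P(2)) = -(0.2129)·log₂(0.2129) = 0.47514
  -P(3)·log₂(P(3)) = -(0.1938)·log₂(0.1938) = 0.45879
H(P) = 0.44685 + 0.47514 + 0.45879 = 1.38078 bits

log₂(3) = 1.58496 bits

D_KL(P||U) = 1.58496 - 1.38078 = 0.20418 ≈ 0.2042 bits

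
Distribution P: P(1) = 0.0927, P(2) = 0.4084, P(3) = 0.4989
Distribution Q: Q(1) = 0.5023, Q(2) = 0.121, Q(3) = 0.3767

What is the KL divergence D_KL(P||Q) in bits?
0.6930 bits

D_KL(P||Q) = Σ P(x) log₂(P(x)/Q(x))

Computing term by term:
  P(1)·log₂(P(1)/Q(1)) = 0.0927·log₂(0.0927/0.5023) = -0.22599
  P(2)·log₂(P(2)/Q(2)) = 0.4084·log₂(0.4084/0.121) = 0.71673
  P(3)·log₂(P(3)/Q(3)) = 0.4989·log₂(0.4989/0.3767) = 0.20222

D_KL(P||Q) = -0.22599 + 0.71673 + 0.20222 = 0.69296 ≈ 0.6930 bits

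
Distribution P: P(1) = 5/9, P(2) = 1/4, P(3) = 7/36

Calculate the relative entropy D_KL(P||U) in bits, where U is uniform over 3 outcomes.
0.1545 bits

U(i) = 1/3 for all i

D_KL(P||U) = Σ P(x) log₂(P(x) / (1/3))
           = Σ P(x) log₂(P(x)) + log₂(3)
           = log₂(3) - H(P)

H(P) = -Σ P(x) log₂(P(x)):
  -P(1)·log₂(P(1)) = -(5/9)·log₂(5/9) = 0.47111
  -P(2)·log₂(P(2)) = -(1/4)·log₂(1/4) = 0.50000
  -P(3)·log₂(P(3)) = -(7/36)·log₂(7/36) = 0.45939
H(P) = 0.47111 + 0.50000 + 0.45939 = 1.43050 bits

log₂(3) = 1.58496 bits

D_KL(P||U) = 1.58496 - 1.43050 = 0.15446 ≈ 0.1545 bits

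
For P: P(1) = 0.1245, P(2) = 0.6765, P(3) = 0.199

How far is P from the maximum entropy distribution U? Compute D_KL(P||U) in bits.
0.3658 bits

U(i) = 1/3 for all i

D_KL(P||U) = Σ P(x) log₂(P(x) / (1/3))
           = Σ P(x) log₂(P(x)) + log₂(3)
           = log₂(3) - H(P)

H(P) = -Σ P(x) log₂(P(x)):
  -P(1)·log₂(P(1)) = -(0.1245)·log₂(0.1245) = 0.37422
  -P(2)·log₂(P(2)) = -(0.6765)·log₂(0.6765) = 0.38144
  -P(3)·log₂(P(3)) = -(0.199)·log₂(0.199) = 0.46350
H(P) = 0.37422 + 0.38144 + 0.46350 = 1.21916 bits

log₂(3) = 1.58496 bits

D_KL(P||U) = 1.58496 - 1.21916 = 0.36580 ≈ 0.3658 bits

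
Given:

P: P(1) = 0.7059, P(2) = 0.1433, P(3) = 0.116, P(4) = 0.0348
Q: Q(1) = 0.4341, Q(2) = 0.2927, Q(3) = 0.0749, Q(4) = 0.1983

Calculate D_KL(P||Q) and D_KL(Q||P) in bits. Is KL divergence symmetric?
D_KL(P||Q) = 0.3333 bits, D_KL(Q||P) = 0.4477 bits. No, KL divergence is not symmetric.

D_KL(P||Q) = Σ P(x) log₂(P(x)/Q(x))

Computing term by term:
  P(1)·log₂(P(1)/Q(1)) = 0.7059·log₂(0.7059/0.4341) = 0.49514
  P(2)·log₂(P(2)/Q(2)) = 0.1433·log₂(0.1433/0.2927) = -0.14765
  P(3)·log₂(P(3)/Q(3)) = 0.116·log₂(0.116/0.0749) = 0.07321
  P(4)·log₂(P(4)/Q(4)) = 0.0348·log₂(0.0348/0.1983) = -0.08737

D_KL(P||Q) = 0.49514 - 0.14765 + 0.07321 - 0.08737 = 0.33333 ≈ 0.3333 bits

D_KL(Q||P) = Σ Q(x) log₂(Q(x)/P(x))

Computing term by term:
  Q(1)·log₂(Q(1)/P(1)) = 0.4341·log₂(0.4341/0.7059) = -0.30449
  Q(2)·log₂(Q(2)/P(2)) = 0.2927·log₂(0.2927/0.1433) = 0.30159
  Q(3)·log₂(Q(3)/P(3)) = 0.0749·log₂(0.0749/0.116) = -0.04727
  Q(4)·log₂(Q(4)/P(4)) = 0.1983·log₂(0.1983/0.0348) = 0.49784

D_KL(Q||P) = -0.30449 + 0.30159 - 0.04727 + 0.49784 = 0.44767 ≈ 0.4477 bits

These are NOT equal (difference: 0.1144 bits). KL divergence is asymmetric: D_KL(P||Q) ≠ D_KL(Q||P) in general.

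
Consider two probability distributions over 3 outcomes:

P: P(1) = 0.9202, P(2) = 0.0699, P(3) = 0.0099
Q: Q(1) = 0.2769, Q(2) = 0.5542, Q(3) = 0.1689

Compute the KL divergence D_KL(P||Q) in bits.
1.3450 bits

D_KL(P||Q) = Σ P(x) log₂(P(x)/Q(x))

Computing term by term:
  P(1)·log₂(P(1)/Q(1)) = 0.9202·log₂(0.9202/0.2769) = 1.59432
  P(2)·log₂(P(2)/Q(2)) = 0.0699·log₂(0.0699/0.5542) = -0.20879
  P(3)·log₂(P(3)/Q(3)) = 0.0099·log₂(0.0099/0.1689) = -0.04052

D_KL(P||Q) = 1.59432 - 0.20879 - 0.04052 = 1.34501 ≈ 1.3450 bits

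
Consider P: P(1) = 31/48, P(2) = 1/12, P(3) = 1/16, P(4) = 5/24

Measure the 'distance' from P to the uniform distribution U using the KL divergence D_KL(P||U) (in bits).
0.5724 bits

U(i) = 1/4 for all i

D_KL(P||U) = Σ P(x) log₂(P(x) / (1/4))
           = Σ P(x) log₂(P(x)) + log₂(4)
           = log₂(4) - H(P)

H(P) = -Σ P(x) log₂(P(x)):
  -P(1)·log₂(P(1)) = -(31/48)·log₂(31/48) = 0.40737
  -P(2)·log₂(P(2)) = -(1/12)·log₂(1/12) = 0.29875
  -P(3)·log₂(P(3)) = -(1/16)·log₂(1/16) = 0.25000
  -P(4)·log₂(P(4)) = -(5/24)·log₂(5/24) = 0.47147
H(P) = 0.40737 + 0.29875 + 0.25000 + 0.47147 = 1.42759 bits

log₂(4) = 2.00000 bits

D_KL(P||U) = 2.00000 - 1.42759 = 0.57241 ≈ 0.5724 bits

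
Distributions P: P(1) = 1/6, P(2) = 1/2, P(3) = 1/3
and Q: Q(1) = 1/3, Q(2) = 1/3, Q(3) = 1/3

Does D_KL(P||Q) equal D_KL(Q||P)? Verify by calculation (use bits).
D_KL(P||Q) = 0.1258 bits, D_KL(Q||P) = 0.1383 bits. No — D_KL(P||Q) ≠ D_KL(Q||P) for this pair.

D_KL(P||Q) = Σ P(x) log₂(P(x)/Q(x))

Computing term by term:
  P(1)·log₂(P(1)/Q(1)) = (1/6)·log₂((1/6)/(1/3)) = -0.16667
  P(2)·log₂(P(2)/Q(2)) = (1/2)·log₂((1/2)/(1/3)) = 0.29248
  P(3)·log₂(P(3)/Q(3)) = (1/3)·log₂((1/3)/(1/3)) = 0.00000

D_KL(P||Q) = -0.16667 + 0.29248 + 0.00000 = 0.12581 ≈ 0.1258 bits

D_KL(Q||P) = Σ Q(x) log₂(Q(x)/P(x))

Computing term by term:
  Q(1)·log₂(Q(1)/P(1)) = (1/3)·log₂((1/3)/(1/6)) = 0.33333
  Q(2)·log₂(Q(2)/P(2)) = (1/3)·log₂((1/3)/(1/2)) = -0.19499
  Q(3)·log₂(Q(3)/P(3)) = (1/3)·log₂((1/3)/(1/3)) = 0.00000

D_KL(Q||P) = 0.33333 - 0.19499 + 0.00000 = 0.13834 ≈ 0.1383 bits

These are NOT equal (difference: 0.0125 bits). KL divergence is asymmetric: D_KL(P||Q) ≠ D_KL(Q||P) in general.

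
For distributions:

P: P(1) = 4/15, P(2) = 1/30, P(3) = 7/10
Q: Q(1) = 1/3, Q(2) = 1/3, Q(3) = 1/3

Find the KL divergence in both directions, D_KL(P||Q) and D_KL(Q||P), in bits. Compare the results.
D_KL(P||Q) = 0.5527 bits, D_KL(Q||P) = 0.8578 bits. D_KL(Q||P) is larger than D_KL(P||Q) by 0.3051 bits; the two directions differ.

D_KL(P||Q) = Σ P(x) log₂(P(x)/Q(x))

Computing term by term:
  P(1)·log₂(P(1)/Q(1)) = (4/15)·log₂((4/15)/(1/3)) = -0.08585
  P(2)·log₂(P(2)/Q(2)) = (1/30)·log₂((1/30)/(1/3)) = -0.11073
  P(3)·log₂(P(3)/Q(3)) = (7/10)·log₂((7/10)/(1/3)) = 0.74927

D_KL(P||Q) = -0.08585 - 0.11073 + 0.74927 = 0.55269 ≈ 0.5527 bits

D_KL(Q||P) = Σ Q(x) log₂(Q(x)/P(x))

Computing term by term:
  Q(1)·log₂(Q(1)/P(1)) = (1/3)·log₂((1/3)/(4/15)) = 0.10731
  Q(2)·log₂(Q(2)/P(2)) = (1/3)·log₂((1/3)/(1/30)) = 1.10731
  Q(3)·log₂(Q(3)/P(3)) = (1/3)·log₂((1/3)/(7/10)) = -0.35680

D_KL(Q||P) = 0.10731 + 1.10731 - 0.35680 = 0.85782 ≈ 0.8578 bits

These are NOT equal (difference: 0.3051 bits). KL divergence is asymmetric: D_KL(P||Q) ≠ D_KL(Q||P) in general.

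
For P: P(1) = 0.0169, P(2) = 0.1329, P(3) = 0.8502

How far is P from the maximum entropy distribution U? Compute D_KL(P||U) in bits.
0.8995 bits

U(i) = 1/3 for all i

D_KL(P||U) = Σ P(x) log₂(P(x) / (1/3))
           = Σ P(x) log₂(P(x)) + log₂(3)
           = log₂(3) - H(P)

H(P) = -Σ P(x) log₂(P(x)):
  -P(1)·log₂(P(1)) = -(0.0169)·log₂(0.0169) = 0.09949
  -P(2)·log₂(P(2)) = -(0.1329)·log₂(0.1329) = 0.38695
  -P(3)·log₂(P(3)) = -(0.8502)·log₂(0.8502) = 0.19905
H(P) = 0.09949 + 0.38695 + 0.19905 = 0.68549 bits

log₂(3) = 1.58496 bits

D_KL(P||U) = 1.58496 - 0.68549 = 0.89947 ≈ 0.8995 bits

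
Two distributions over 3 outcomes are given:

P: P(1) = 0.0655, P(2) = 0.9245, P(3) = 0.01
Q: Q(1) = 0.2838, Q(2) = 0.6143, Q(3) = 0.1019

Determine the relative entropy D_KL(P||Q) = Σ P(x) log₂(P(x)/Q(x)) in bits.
0.3732 bits

D_KL(P||Q) = Σ P(x) log₂(P(x)/Q(x))

Computing term by term:
  P(1)·log₂(P(1)/Q(1)) = 0.0655·log₂(0.0655/0.2838) = -0.13855
  P(2)·log₂(P(2)/Q(2)) = 0.9245·log₂(0.9245/0.6143) = 0.54521
  P(3)·log₂(P(3)/Q(3)) = 0.01·log₂(0.01/0.1019) = -0.03349

D_KL(P||Q) = -0.13855 + 0.54521 - 0.03349 = 0.37317 ≈ 0.3732 bits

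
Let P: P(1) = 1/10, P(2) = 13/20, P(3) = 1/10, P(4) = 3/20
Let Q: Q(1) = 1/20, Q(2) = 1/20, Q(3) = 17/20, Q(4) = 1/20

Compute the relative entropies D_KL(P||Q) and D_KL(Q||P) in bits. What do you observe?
D_KL(P||Q) = 2.4343 bits, D_KL(Q||P) = 2.3101 bits. The two directions give different values (D_KL(P||Q) exceeds D_KL(Q||P) by 0.1242 bits): KL divergence is asymmetric.

D_KL(P||Q) = Σ P(x) log₂(P(x)/Q(x))

Computing term by term:
  P(1)·log₂(P(1)/Q(1)) = (1/10)·log₂((1/10)/(1/20)) = 0.10000
  P(2)·log₂(P(2)/Q(2)) = (13/20)·log₂((13/20)/(1/20)) = 2.40529
  P(3)·log₂(P(3)/Q(3)) = (1/10)·log₂((1/10)/(17/20)) = -0.30875
  P(4)·log₂(P(4)/Q(4)) = (3/20)·log₂((3/20)/(1/20)) = 0.23774

D_KL(P||Q) = 0.10000 + 2.40529 - 0.30875 + 0.23774 = 2.43428 ≈ 2.4343 bits

D_KL(Q||P) = Σ Q(x) log₂(Q(x)/P(x))

Computing term by term:
  Q(1)·log₂(Q(1)/P(1)) = (1/20)·log₂((1/20)/(1/10)) = -0.05000
  Q(2)·log₂(Q(2)/P(2)) = (1/20)·log₂((1/20)/(13/20)) = -0.18502
  Q(3)·log₂(Q(3)/P(3)) = (17/20)·log₂((17/20)/(1/10)) = 2.62434
  Q(4)·log₂(Q(4)/P(4)) = (1/20)·log₂((1/20)/(3/20)) = -0.07925

D_KL(Q||P) = -0.05000 - 0.18502 + 2.62434 - 0.07925 = 2.31007 ≈ 2.3101 bits

These are NOT equal (difference: 0.1242 bits). KL divergence is asymmetric: D_KL(P||Q) ≠ D_KL(Q||P) in general.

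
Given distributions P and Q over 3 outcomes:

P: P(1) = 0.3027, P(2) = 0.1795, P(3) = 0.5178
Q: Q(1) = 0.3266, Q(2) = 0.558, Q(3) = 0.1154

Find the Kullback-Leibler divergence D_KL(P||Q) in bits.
0.7945 bits

D_KL(P||Q) = Σ P(x) log₂(P(x)/Q(x))

Computing term by term:
  P(1)·log₂(P(1)/Q(1)) = 0.3027·log₂(0.3027/0.3266) = -0.03319
  P(2)·log₂(P(2)/Q(2)) = 0.1795·log₂(0.1795/0.558) = -0.29371
  P(3)·log₂(P(3)/Q(3)) = 0.5178·log₂(0.5178/0.1154) = 1.12143

D_KL(P||Q) = -0.03319 - 0.29371 + 1.12143 = 0.79453 ≈ 0.7945 bits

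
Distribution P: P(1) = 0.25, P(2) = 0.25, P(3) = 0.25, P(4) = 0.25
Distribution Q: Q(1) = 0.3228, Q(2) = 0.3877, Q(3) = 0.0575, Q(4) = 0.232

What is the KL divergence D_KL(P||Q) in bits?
0.3066 bits

D_KL(P||Q) = Σ P(x) log₂(P(x)/Q(x))

Computing term by term:
  P(1)·log₂(P(1)/Q(1)) = 0.25·log₂(0.25/0.3228) = -0.09218
  P(2)·log₂(P(2)/Q(2)) = 0.25·log₂(0.25/0.3877) = -0.15825
  P(3)·log₂(P(3)/Q(3)) = 0.25·log₂(0.25/0.0575) = 0.53007
  P(4)·log₂(P(4)/Q(4)) = 0.25·log₂(0.25/0.232) = 0.02695

D_KL(P||Q) = -0.09218 - 0.15825 + 0.53007 + 0.02695 = 0.30659 ≈ 0.3066 bits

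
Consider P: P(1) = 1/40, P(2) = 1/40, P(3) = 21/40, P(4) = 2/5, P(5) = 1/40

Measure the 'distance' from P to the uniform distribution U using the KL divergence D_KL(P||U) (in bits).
0.9060 bits

U(i) = 1/5 for all i

D_KL(P||U) = Σ P(x) log₂(P(x) / (1/5))
           = Σ P(x) log₂(P(x)) + log₂(5)
           = log₂(5) - H(P)

H(P) = -Σ P(x) log₂(P(x)):
  -P(1)·log₂(P(1)) = -(1/40)·log₂(1/40) = 0.13305
  -P(2)·log₂(P(2)) = -(1/40)·log₂(1/40) = 0.13305
  -P(3)·log₂(P(3)) = -(21/40)·log₂(21/40) = 0.48805
  -P(4)·log₂(P(4)) = -(2/5)·log₂(2/5) = 0.52877
  -P(5)·log₂(P(5)) = -(1/40)·log₂(1/40) = 0.13305
H(P) = 0.13305 + 0.13305 + 0.48805 + 0.52877 + 0.13305 = 1.41597 bits

log₂(5) = 2.32193 bits

D_KL(P||U) = 2.32193 - 1.41597 = 0.90596 ≈ 0.9060 bits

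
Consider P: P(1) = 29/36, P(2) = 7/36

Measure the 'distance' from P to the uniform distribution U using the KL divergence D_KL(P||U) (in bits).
0.2893 bits

U(i) = 1/2 for all i

D_KL(P||U) = Σ P(x) log₂(P(x) / (1/2))
           = Σ P(x) log₂(P(x)) + log₂(2)
           = log₂(2) - H(P)

H(P) = -Σ P(x) log₂(P(x)):
  -P(1)·log₂(P(1)) = -(29/36)·log₂(29/36) = 0.25129
  -P(2)·log₂(P(2)) = -(7/36)·log₂(7/36) = 0.45939
H(P) = 0.25129 + 0.45939 = 0.71068 bits

log₂(2) = 1.00000 bits

D_KL(P||U) = 1.00000 - 0.71068 = 0.28932 ≈ 0.2893 bits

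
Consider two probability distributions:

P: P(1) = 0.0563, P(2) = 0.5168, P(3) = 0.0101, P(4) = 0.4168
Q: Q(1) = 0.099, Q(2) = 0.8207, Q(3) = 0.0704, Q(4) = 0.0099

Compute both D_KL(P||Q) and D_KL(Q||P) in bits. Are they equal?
D_KL(P||Q) = 1.8300 bits, D_KL(Q||P) = 0.7720 bits. No, they are not equal.

D_KL(P||Q) = Σ P(x) log₂(P(x)/Q(x))

Computing term by term:
  P(1)·log₂(P(1)/Q(1)) = 0.0563·log₂(0.0563/0.099) = -0.04584
  P(2)·log₂(P(2)/Q(2)) = 0.5168·log₂(0.5168/0.8207) = -0.34483
  P(3)·log₂(P(3)/Q(3)) = 0.0101·log₂(0.0101/0.0704) = -0.02829
  P(4)·log₂(P(4)/Q(4)) = 0.4168·log₂(0.4168/0.0099) = 2.24896

D_KL(P||Q) = -0.04584 - 0.34483 - 0.02829 + 2.24896 = 1.83000 ≈ 1.8300 bits

D_KL(Q||P) = Σ Q(x) log₂(Q(x)/P(x))

Computing term by term:
  Q(1)·log₂(Q(1)/P(1)) = 0.099·log₂(0.099/0.0563) = 0.08062
  Q(2)·log₂(Q(2)/P(2)) = 0.8207·log₂(0.8207/0.5168) = 0.54761
  Q(3)·log₂(Q(3)/P(3)) = 0.0704·log₂(0.0704/0.0101) = 0.19721
  Q(4)·log₂(Q(4)/P(4)) = 0.0099·log₂(0.0099/0.4168) = -0.05342

D_KL(Q||P) = 0.08062 + 0.54761 + 0.19721 - 0.05342 = 0.77202 ≈ 0.7720 bits

These are NOT equal (difference: 1.0580 bits). KL divergence is asymmetric: D_KL(P||Q) ≠ D_KL(Q||P) in general.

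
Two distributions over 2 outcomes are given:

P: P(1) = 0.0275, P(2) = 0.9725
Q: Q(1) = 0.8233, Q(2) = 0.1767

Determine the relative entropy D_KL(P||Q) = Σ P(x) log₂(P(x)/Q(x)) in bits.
2.2579 bits

D_KL(P||Q) = Σ P(x) log₂(P(x)/Q(x))

Computing term by term:
  P(1)·log₂(P(1)/Q(1)) = 0.0275·log₂(0.0275/0.8233) = -0.13486
  P(2)·log₂(P(2)/Q(2)) = 0.9725·log₂(0.9725/0.1767) = 2.39274

D_KL(P||Q) = -0.13486 + 2.39274 = 2.25788 ≈ 2.2579 bits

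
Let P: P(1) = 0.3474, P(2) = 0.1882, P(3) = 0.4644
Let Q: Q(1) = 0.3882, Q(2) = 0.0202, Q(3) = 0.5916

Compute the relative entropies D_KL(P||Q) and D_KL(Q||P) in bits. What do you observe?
D_KL(P||Q) = 0.3881 bits, D_KL(Q||P) = 0.2038 bits. The two directions give different values (D_KL(P||Q) exceeds D_KL(Q||P) by 0.1843 bits): KL divergence is asymmetric.

D_KL(P||Q) = Σ P(x) log₂(P(x)/Q(x))

Computing term by term:
  P(1)·log₂(P(1)/Q(1)) = 0.3474·log₂(0.3474/0.3882) = -0.05565
  P(2)·log₂(P(2)/Q(2)) = 0.1882·log₂(0.1882/0.0202) = 0.60597
  P(3)·log₂(P(3)/Q(3)) = 0.4644·log₂(0.4644/0.5916) = -0.16219

D_KL(P||Q) = -0.05565 + 0.60597 - 0.16219 = 0.38813 ≈ 0.3881 bits

D_KL(Q||P) = Σ Q(x) log₂(Q(x)/P(x))

Computing term by term:
  Q(1)·log₂(Q(1)/P(1)) = 0.3882·log₂(0.3882/0.3474) = 0.06219
  Q(2)·log₂(Q(2)/P(2)) = 0.0202·log₂(0.0202/0.1882) = -0.06504
  Q(3)·log₂(Q(3)/P(3)) = 0.5916·log₂(0.5916/0.4644) = 0.20662

D_KL(Q||P) = 0.06219 - 0.06504 + 0.20662 = 0.20377 ≈ 0.2038 bits

These are NOT equal (difference: 0.1843 bits). KL divergence is asymmetric: D_KL(P||Q) ≠ D_KL(Q||P) in general.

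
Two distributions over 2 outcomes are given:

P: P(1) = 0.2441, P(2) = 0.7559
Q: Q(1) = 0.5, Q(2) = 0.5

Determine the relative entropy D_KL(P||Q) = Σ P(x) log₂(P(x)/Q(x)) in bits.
0.1982 bits

D_KL(P||Q) = Σ P(x) log₂(P(x)/Q(x))

Computing term by term:
  P(1)·log₂(P(1)/Q(1)) = 0.2441·log₂(0.2441/0.5) = -0.25251
  P(2)·log₂(P(2)/Q(2)) = 0.7559·log₂(0.7559/0.5) = 0.45072

D_KL(P||Q) = -0.25251 + 0.45072 = 0.19821 ≈ 0.1982 bits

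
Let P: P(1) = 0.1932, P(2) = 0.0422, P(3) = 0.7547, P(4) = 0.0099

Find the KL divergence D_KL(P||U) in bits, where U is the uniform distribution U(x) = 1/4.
0.9767 bits

U(i) = 1/4 for all i

D_KL(P||U) = Σ P(x) log₂(P(x) / (1/4))
           = Σ P(x) log₂(P(x)) + log₂(4)
           = log₂(4) - H(P)

H(P) = -Σ P(x) log₂(P(x)):
  -P(1)·log₂(P(1)) = -(0.1932)·log₂(0.1932) = 0.45824
  -P(2)·log₂(P(2)) = -(0.0422)·log₂(0.0422) = 0.19271
  -P(3)·log₂(P(3)) = -(0.7547)·log₂(0.7547) = 0.30643
  -P(4)·log₂(P(4)) = -(0.0099)·log₂(0.0099) = 0.06592
H(P) = 0.45824 + 0.19271 + 0.30643 + 0.06592 = 1.02330 bits

log₂(4) = 2.00000 bits

D_KL(P||U) = 2.00000 - 1.02330 = 0.97670 ≈ 0.9767 bits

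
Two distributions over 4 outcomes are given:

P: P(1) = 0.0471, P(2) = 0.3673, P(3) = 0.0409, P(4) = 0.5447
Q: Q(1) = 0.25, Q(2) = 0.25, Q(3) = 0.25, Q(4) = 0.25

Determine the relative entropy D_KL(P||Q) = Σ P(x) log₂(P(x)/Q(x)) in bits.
0.5956 bits

D_KL(P||Q) = Σ P(x) log₂(P(x)/Q(x))

Computing term by term:
  P(1)·log₂(P(1)/Q(1)) = 0.0471·log₂(0.0471/0.25) = -0.11342
  P(2)·log₂(P(2)/Q(2)) = 0.3673·log₂(0.3673/0.25) = 0.20386
  P(3)·log₂(P(3)/Q(3)) = 0.0409·log₂(0.0409/0.25) = -0.10682
  P(4)·log₂(P(4)/Q(4)) = 0.5447·log₂(0.5447/0.25) = 0.61199

D_KL(P||Q) = -0.11342 + 0.20386 - 0.10682 + 0.61199 = 0.59561 ≈ 0.5956 bits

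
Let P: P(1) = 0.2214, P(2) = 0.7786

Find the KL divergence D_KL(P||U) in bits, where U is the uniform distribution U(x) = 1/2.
0.2373 bits

U(i) = 1/2 for all i

D_KL(P||U) = Σ P(x) log₂(P(x) / (1/2))
           = Σ P(x) log₂(P(x)) + log₂(2)
           = log₂(2) - H(P)

H(P) = -Σ P(x) log₂(P(x)):
  -P(1)·log₂(P(1)) = -(0.2214)·log₂(0.2214) = 0.48161
  -P(2)·log₂(P(2)) = -(0.7786)·log₂(0.7786) = 0.28111
H(P) = 0.48161 + 0.28111 = 0.76272 bits

log₂(2) = 1.00000 bits

D_KL(P||U) = 1.00000 - 0.76272 = 0.23728 ≈ 0.2373 bits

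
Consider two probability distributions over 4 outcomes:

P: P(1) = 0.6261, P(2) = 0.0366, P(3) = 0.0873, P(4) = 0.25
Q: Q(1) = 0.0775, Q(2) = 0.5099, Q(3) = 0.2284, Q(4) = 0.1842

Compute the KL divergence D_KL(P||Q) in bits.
1.7371 bits

D_KL(P||Q) = Σ P(x) log₂(P(x)/Q(x))

Computing term by term:
  P(1)·log₂(P(1)/Q(1)) = 0.6261·log₂(0.6261/0.0775) = 1.88714
  P(2)·log₂(P(2)/Q(2)) = 0.0366·log₂(0.0366/0.5099) = -0.13909
  P(3)·log₂(P(3)/Q(3)) = 0.0873·log₂(0.0873/0.2284) = -0.12113
  P(4)·log₂(P(4)/Q(4)) = 0.25·log₂(0.25/0.1842) = 0.11016

D_KL(P||Q) = 1.88714 - 0.13909 - 0.12113 + 0.11016 = 1.73708 ≈ 1.7371 bits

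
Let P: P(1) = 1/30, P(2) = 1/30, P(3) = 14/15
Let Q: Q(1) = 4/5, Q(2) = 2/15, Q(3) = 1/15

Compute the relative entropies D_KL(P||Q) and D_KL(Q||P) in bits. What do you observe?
D_KL(P||Q) = 3.3340 bits, D_KL(Q||P) = 3.6808 bits. The two directions give different values (D_KL(Q||P) exceeds D_KL(P||Q) by 0.3468 bits): KL divergence is asymmetric.

D_KL(P||Q) = Σ P(x) log₂(P(x)/Q(x))

Computing term by term:
  P(1)·log₂(P(1)/Q(1)) = (1/30)·log₂((1/30)/(4/5)) = -0.15283
  P(2)·log₂(P(2)/Q(2)) = (1/30)·log₂((1/30)/(2/15)) = -0.06667
  P(3)·log₂(P(3)/Q(3)) = (14/15)·log₂((14/15)/(1/15)) = 3.55353

D_KL(P||Q) = -0.15283 - 0.06667 + 3.55353 = 3.33403 ≈ 3.3340 bits

D_KL(Q||P) = Σ Q(x) log₂(Q(x)/P(x))

Computing term by term:
  Q(1)·log₂(Q(1)/P(1)) = (4/5)·log₂((4/5)/(1/30)) = 3.66797
  Q(2)·log₂(Q(2)/P(2)) = (2/15)·log₂((2/15)/(1/30)) = 0.26667
  Q(3)·log₂(Q(3)/P(3)) = (1/15)·log₂((1/15)/(14/15)) = -0.25382

D_KL(Q||P) = 3.66797 + 0.26667 - 0.25382 = 3.68082 ≈ 3.6808 bits

These are NOT equal (difference: 0.3468 bits). KL divergence is asymmetric: D_KL(P||Q) ≠ D_KL(Q||P) in general.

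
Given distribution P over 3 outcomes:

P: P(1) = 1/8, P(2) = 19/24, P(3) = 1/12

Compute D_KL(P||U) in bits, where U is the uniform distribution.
0.6444 bits

U(i) = 1/3 for all i

D_KL(P||U) = Σ P(x) log₂(P(x) / (1/3))
           = Σ P(x) log₂(P(x)) + log₂(3)
           = log₂(3) - H(P)

H(P) = -Σ P(x) log₂(P(x)):
  -P(1)·log₂(P(1)) = -(1/8)·log₂(1/8) = 0.37500
  -P(2)·log₂(P(2)) = -(19/24)·log₂(19/24) = 0.26682
  -P(3)·log₂(P(3)) = -(1/12)·log₂(1/12) = 0.29875
H(P) = 0.37500 + 0.26682 + 0.29875 = 0.94057 bits

log₂(3) = 1.58496 bits

D_KL(P||U) = 1.58496 - 0.94057 = 0.64439 ≈ 0.6444 bits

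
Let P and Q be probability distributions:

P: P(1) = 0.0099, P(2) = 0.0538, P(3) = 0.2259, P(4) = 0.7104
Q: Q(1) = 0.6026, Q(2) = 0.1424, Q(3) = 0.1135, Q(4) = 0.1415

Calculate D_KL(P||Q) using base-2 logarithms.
1.7438 bits

D_KL(P||Q) = Σ P(x) log₂(P(x)/Q(x))

Computing term by term:
  P(1)·log₂(P(1)/Q(1)) = 0.0099·log₂(0.0099/0.6026) = -0.05868
  P(2)·log₂(P(2)/Q(2)) = 0.0538·log₂(0.0538/0.1424) = -0.07555
  P(3)·log₂(P(3)/Q(3)) = 0.2259·log₂(0.2259/0.1135) = 0.22432
  P(4)·log₂(P(4)/Q(4)) = 0.7104·log₂(0.7104/0.1415) = 1.65369

D_KL(P||Q) = -0.05868 - 0.07555 + 0.22432 + 1.65369 = 1.74378 ≈ 1.7438 bits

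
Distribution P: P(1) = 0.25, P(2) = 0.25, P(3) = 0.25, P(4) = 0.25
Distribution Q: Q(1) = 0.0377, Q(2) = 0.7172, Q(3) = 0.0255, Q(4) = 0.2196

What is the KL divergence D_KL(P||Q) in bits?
1.1723 bits

D_KL(P||Q) = Σ P(x) log₂(P(x)/Q(x))

Computing term by term:
  P(1)·log₂(P(1)/Q(1)) = 0.25·log₂(0.25/0.0377) = 0.68232
  P(2)·log₂(P(2)/Q(2)) = 0.25·log₂(0.25/0.7172) = -0.38011
  P(3)·log₂(P(3)/Q(3)) = 0.25·log₂(0.25/0.0255) = 0.82334
  P(4)·log₂(P(4)/Q(4)) = 0.25·log₂(0.25/0.2196) = 0.04676

D_KL(P||Q) = 0.68232 - 0.38011 + 0.82334 + 0.04676 = 1.17231 ≈ 1.1723 bits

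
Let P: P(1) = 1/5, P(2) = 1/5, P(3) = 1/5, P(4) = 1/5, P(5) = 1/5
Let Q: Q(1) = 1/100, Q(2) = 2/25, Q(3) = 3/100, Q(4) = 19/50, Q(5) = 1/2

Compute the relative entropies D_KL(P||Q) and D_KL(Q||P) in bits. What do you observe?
D_KL(P||Q) = 1.2266 bits, D_KL(Q||P) = 0.7818 bits. The two directions give different values (D_KL(P||Q) exceeds D_KL(Q||P) by 0.4448 bits): KL divergence is asymmetric.

D_KL(P||Q) = Σ P(x) log₂(P(x)/Q(x))

Computing term by term:
  P(1)·log₂(P(1)/Q(1)) = (1/5)·log₂((1/5)/(1/100)) = 0.86439
  P(2)·log₂(P(2)/Q(2)) = (1/5)·log₂((1/5)/(2/25)) = 0.26439
  P(3)·log₂(P(3)/Q(3)) = (1/5)·log₂((1/5)/(3/100)) = 0.54739
  P(4)·log₂(P(4)/Q(4)) = (1/5)·log₂((1/5)/(19/50)) = -0.18520
  P(5)·log₂(P(5)/Q(5)) = (1/5)·log₂((1/5)/(1/2)) = -0.26439

D_KL(P||Q) = 0.86439 + 0.26439 + 0.54739 - 0.18520 - 0.26439 = 1.22658 ≈ 1.2266 bits

D_KL(Q||P) = Σ Q(x) log₂(Q(x)/P(x))

Computing term by term:
  Q(1)·log₂(Q(1)/P(1)) = (1/100)·log₂((1/100)/(1/5)) = -0.04322
  Q(2)·log₂(Q(2)/P(2)) = (2/25)·log₂((2/25)/(1/5)) = -0.10575
  Q(3)·log₂(Q(3)/P(3)) = (3/100)·log₂((3/100)/(1/5)) = -0.08211
  Q(4)·log₂(Q(4)/P(4)) = (19/50)·log₂((19/50)/(1/5)) = 0.35188
  Q(5)·log₂(Q(5)/P(5)) = (1/2)·log₂((1/2)/(1/5)) = 0.66096

D_KL(Q||P) = -0.04322 - 0.10575 - 0.08211 + 0.35188 + 0.66096 = 0.78176 ≈ 0.7818 bits

These are NOT equal (difference: 0.4448 bits). KL divergence is asymmetric: D_KL(P||Q) ≠ D_KL(Q||P) in general.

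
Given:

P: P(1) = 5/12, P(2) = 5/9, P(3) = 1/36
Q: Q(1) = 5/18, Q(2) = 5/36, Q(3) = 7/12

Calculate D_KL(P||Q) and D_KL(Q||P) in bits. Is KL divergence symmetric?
D_KL(P||Q) = 1.2328 bits, D_KL(Q||P) = 2.1219 bits. No, KL divergence is not symmetric.

D_KL(P||Q) = Σ P(x) log₂(P(x)/Q(x))

Computing term by term:
  P(1)·log₂(P(1)/Q(1)) = (5/12)·log₂((5/12)/(5/18)) = 0.24373
  P(2)·log₂(P(2)/Q(2)) = (5/9)·log₂((5/9)/(5/36)) = 1.11111
  P(3)·log₂(P(3)/Q(3)) = (1/36)·log₂((1/36)/(7/12)) = -0.12201

D_KL(P||Q) = 0.24373 + 1.11111 - 0.12201 = 1.23283 ≈ 1.2328 bits

D_KL(Q||P) = Σ Q(x) log₂(Q(x)/P(x))

Computing term by term:
  Q(1)·log₂(Q(1)/P(1)) = (5/18)·log₂((5/18)/(5/12)) = -0.16249
  Q(2)·log₂(Q(2)/P(2)) = (5/36)·log₂((5/36)/(5/9)) = -0.27778
  Q(3)·log₂(Q(3)/P(3)) = (7/12)·log₂((7/12)/(1/36)) = 2.56219

D_KL(Q||P) = -0.16249 - 0.27778 + 2.56219 = 2.12192 ≈ 2.1219 bits

These are NOT equal (difference: 0.8891 bits). KL divergence is asymmetric: D_KL(P||Q) ≠ D_KL(Q||P) in general.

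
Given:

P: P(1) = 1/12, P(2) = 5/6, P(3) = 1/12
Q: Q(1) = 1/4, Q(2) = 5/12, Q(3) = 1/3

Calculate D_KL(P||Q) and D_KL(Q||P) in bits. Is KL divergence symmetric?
D_KL(P||Q) = 0.5346 bits, D_KL(Q||P) = 0.6462 bits. No, KL divergence is not symmetric.

D_KL(P||Q) = Σ P(x) log₂(P(x)/Q(x))

Computing term by term:
  P(1)·log₂(P(1)/Q(1)) = (1/12)·log₂((1/12)/(1/4)) = -0.13208
  P(2)·log₂(P(2)/Q(2)) = (5/6)·log₂((5/6)/(5/12)) = 0.83333
  P(3)·log₂(P(3)/Q(3)) = (1/12)·log₂((1/12)/(1/3)) = -0.16667

D_KL(P||Q) = -0.13208 + 0.83333 - 0.16667 = 0.53458 ≈ 0.5346 bits

D_KL(Q||P) = Σ Q(x) log₂(Q(x)/P(x))

Computing term by term:
  Q(1)·log₂(Q(1)/P(1)) = (1/4)·log₂((1/4)/(1/12)) = 0.39624
  Q(2)·log₂(Q(2)/P(2)) = (5/12)·log₂((5/12)/(5/6)) = -0.41667
  Q(3)·log₂(Q(3)/P(3)) = (1/3)·log₂((1/3)/(1/12)) = 0.66667

D_KL(Q||P) = 0.39624 - 0.41667 + 0.66667 = 0.64624 ≈ 0.6462 bits

These are NOT equal (difference: 0.1116 bits). KL divergence is asymmetric: D_KL(P||Q) ≠ D_KL(Q||P) in general.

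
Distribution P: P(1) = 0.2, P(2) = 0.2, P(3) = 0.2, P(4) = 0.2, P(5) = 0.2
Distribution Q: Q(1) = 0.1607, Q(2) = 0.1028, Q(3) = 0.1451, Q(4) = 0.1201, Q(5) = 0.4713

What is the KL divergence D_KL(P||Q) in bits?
0.2476 bits

D_KL(P||Q) = Σ P(x) log₂(P(x)/Q(x))

Computing term by term:
  P(1)·log₂(P(1)/Q(1)) = 0.2·log₂(0.2/0.1607) = 0.06313
  P(2)·log₂(P(2)/Q(2)) = 0.2·log₂(0.2/0.1028) = 0.19203
  P(3)·log₂(P(3)/Q(3)) = 0.2·log₂(0.2/0.1451) = 0.09259
  P(4)·log₂(P(4)/Q(4)) = 0.2·log₂(0.2/0.1201) = 0.14715
  P(5)·log₂(P(5)/Q(5)) = 0.2·log₂(0.2/0.4713) = -0.24733

D_KL(P||Q) = 0.06313 + 0.19203 + 0.09259 + 0.14715 - 0.24733 = 0.24757 ≈ 0.2476 bits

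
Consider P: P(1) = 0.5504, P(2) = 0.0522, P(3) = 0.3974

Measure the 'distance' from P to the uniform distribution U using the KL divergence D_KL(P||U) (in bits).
0.3594 bits

U(i) = 1/3 for all i

D_KL(P||U) = Σ P(x) log₂(P(x) / (1/3))
           = Σ P(x) log₂(P(x)) + log₂(3)
           = log₂(3) - H(P)

H(P) = -Σ P(x) log₂(P(x)):
  -P(1)·log₂(P(1)) = -(0.5504)·log₂(0.5504) = 0.47414
  -P(2)·log₂(P(2)) = -(0.0522)·log₂(0.0522) = 0.22236
  -P(3)·log₂(P(3)) = -(0.3974)·log₂(0.3974) = 0.52907
H(P) = 0.47414 + 0.22236 + 0.52907 = 1.22557 bits

log₂(3) = 1.58496 bits

D_KL(P||U) = 1.58496 - 1.22557 = 0.35939 ≈ 0.3594 bits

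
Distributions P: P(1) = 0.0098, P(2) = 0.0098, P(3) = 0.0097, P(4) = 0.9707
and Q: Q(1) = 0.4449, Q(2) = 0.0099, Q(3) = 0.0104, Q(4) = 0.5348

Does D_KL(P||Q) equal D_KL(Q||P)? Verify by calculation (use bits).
D_KL(P||Q) = 0.7798 bits, D_KL(Q||P) = 1.9902 bits. No — D_KL(P||Q) ≠ D_KL(Q||P) for this pair.

D_KL(P||Q) = Σ P(x) log₂(P(x)/Q(x))

Computing term by term:
  P(1)·log₂(P(1)/Q(1)) = 0.0098·log₂(0.0098/0.4449) = -0.05394
  P(2)·log₂(P(2)/Q(2)) = 0.0098·log₂(0.0098/0.0099) = -0.00014
  P(3)·log₂(P(3)/Q(3)) = 0.0097·log₂(0.0097/0.0104) = -0.00098
  P(4)·log₂(P(4)/Q(4)) = 0.9707·log₂(0.9707/0.5348) = 0.83483

D_KL(P||Q) = -0.05394 - 0.00014 - 0.00098 + 0.83483 = 0.77977 ≈ 0.7798 bits

D_KL(Q||P) = Σ Q(x) log₂(Q(x)/P(x))

Computing term by term:
  Q(1)·log₂(Q(1)/P(1)) = 0.4449·log₂(0.4449/0.0098) = 2.44898
  Q(2)·log₂(Q(2)/P(2)) = 0.0099·log₂(0.0099/0.0098) = 0.00015
  Q(3)·log₂(Q(3)/P(3)) = 0.0104·log₂(0.0104/0.0097) = 0.00105
  Q(4)·log₂(Q(4)/P(4)) = 0.5348·log₂(0.5348/0.9707) = -0.45994

D_KL(Q||P) = 2.44898 + 0.00015 + 0.00105 - 0.45994 = 1.99024 ≈ 1.9902 bits

These are NOT equal (difference: 1.2104 bits). KL divergence is asymmetric: D_KL(P||Q) ≠ D_KL(Q||P) in general.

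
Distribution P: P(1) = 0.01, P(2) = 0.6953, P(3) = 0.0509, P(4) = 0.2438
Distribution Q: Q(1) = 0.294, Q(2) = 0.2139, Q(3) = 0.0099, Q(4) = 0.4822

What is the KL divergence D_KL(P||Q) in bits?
1.0141 bits

D_KL(P||Q) = Σ P(x) log₂(P(x)/Q(x))

Computing term by term:
  P(1)·log₂(P(1)/Q(1)) = 0.01·log₂(0.01/0.294) = -0.04878
  P(2)·log₂(P(2)/Q(2)) = 0.6953·log₂(0.6953/0.2139) = 1.18250
  P(3)·log₂(P(3)/Q(3)) = 0.0509·log₂(0.0509/0.0099) = 0.12023
  P(4)·log₂(P(4)/Q(4)) = 0.2438·log₂(0.2438/0.4822) = -0.23988

D_KL(P||Q) = -0.04878 + 1.18250 + 0.12023 - 0.23988 = 1.01407 ≈ 1.0141 bits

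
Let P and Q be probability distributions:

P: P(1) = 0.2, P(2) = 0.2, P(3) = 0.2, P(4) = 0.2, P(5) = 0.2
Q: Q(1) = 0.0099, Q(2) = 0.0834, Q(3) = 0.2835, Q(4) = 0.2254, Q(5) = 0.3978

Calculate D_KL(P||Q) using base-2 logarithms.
0.7861 bits

D_KL(P||Q) = Σ P(x) log₂(P(x)/Q(x))

Computing term by term:
  P(1)·log₂(P(1)/Q(1)) = 0.2·log₂(0.2/0.0099) = 0.86729
  P(2)·log₂(P(2)/Q(2)) = 0.2·log₂(0.2/0.0834) = 0.25238
  P(3)·log₂(P(3)/Q(3)) = 0.2·log₂(0.2/0.2835) = -0.10067
  P(4)·log₂(P(4)/Q(4)) = 0.2·log₂(0.2/0.2254) = -0.03450
  P(5)·log₂(P(5)/Q(5)) = 0.2·log₂(0.2/0.3978) = -0.19841

D_KL(P||Q) = 0.86729 + 0.25238 - 0.10067 - 0.03450 - 0.19841 = 0.78609 ≈ 0.7861 bits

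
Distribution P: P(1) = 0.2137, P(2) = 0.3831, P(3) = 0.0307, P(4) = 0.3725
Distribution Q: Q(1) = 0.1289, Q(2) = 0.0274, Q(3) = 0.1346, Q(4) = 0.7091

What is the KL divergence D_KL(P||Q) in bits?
1.2023 bits

D_KL(P||Q) = Σ P(x) log₂(P(x)/Q(x))

Computing term by term:
  P(1)·log₂(P(1)/Q(1)) = 0.2137·log₂(0.2137/0.1289) = 0.15586
  P(2)·log₂(P(2)/Q(2)) = 0.3831·log₂(0.3831/0.0274) = 1.45788
  P(3)·log₂(P(3)/Q(3)) = 0.0307·log₂(0.0307/0.1346) = -0.06546
  P(4)·log₂(P(4)/Q(4)) = 0.3725·log₂(0.3725/0.7091) = -0.34596

D_KL(P||Q) = 0.15586 + 1.45788 - 0.06546 - 0.34596 = 1.20232 ≈ 1.2023 bits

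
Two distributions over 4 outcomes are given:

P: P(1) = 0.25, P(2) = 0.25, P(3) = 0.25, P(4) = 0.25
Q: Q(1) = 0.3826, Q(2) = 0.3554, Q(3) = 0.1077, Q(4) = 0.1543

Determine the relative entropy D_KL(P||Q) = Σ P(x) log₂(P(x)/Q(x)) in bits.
0.1974 bits

D_KL(P||Q) = Σ P(x) log₂(P(x)/Q(x))

Computing term by term:
  P(1)·log₂(P(1)/Q(1)) = 0.25·log₂(0.25/0.3826) = -0.15348
  P(2)·log₂(P(2)/Q(2)) = 0.25·log₂(0.25/0.3554) = -0.12688
  P(3)·log₂(P(3)/Q(3)) = 0.25·log₂(0.25/0.1077) = 0.30373
  P(4)·log₂(P(4)/Q(4)) = 0.25·log₂(0.25/0.1543) = 0.17405

D_KL(P||Q) = -0.15348 - 0.12688 + 0.30373 + 0.17405 = 0.19742 ≈ 0.1974 bits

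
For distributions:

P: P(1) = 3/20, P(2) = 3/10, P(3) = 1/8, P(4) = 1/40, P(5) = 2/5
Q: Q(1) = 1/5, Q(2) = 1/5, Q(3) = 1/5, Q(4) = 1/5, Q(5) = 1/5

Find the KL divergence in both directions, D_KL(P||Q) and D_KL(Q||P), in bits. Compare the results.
D_KL(P||Q) = 0.3535 bits, D_KL(Q||P) = 0.5016 bits. D_KL(Q||P) is larger than D_KL(P||Q) by 0.1481 bits; the two directions differ.

D_KL(P||Q) = Σ P(x) log₂(P(x)/Q(x))

Computing term by term:
  P(1)·log₂(P(1)/Q(1)) = (3/20)·log₂((3/20)/(1/5)) = -0.06226
  P(2)·log₂(P(2)/Q(2)) = (3/10)·log₂((3/10)/(1/5)) = 0.17549
  P(3)·log₂(P(3)/Q(3)) = (1/8)·log₂((1/8)/(1/5)) = -0.08476
  P(4)·log₂(P(4)/Q(4)) = (1/40)·log₂((1/40)/(1/5)) = -0.07500
  P(5)·log₂(P(5)/Q(5)) = (2/5)·log₂((2/5)/(1/5)) = 0.40000

D_KL(P||Q) = -0.06226 + 0.17549 - 0.08476 - 0.07500 + 0.40000 = 0.35347 ≈ 0.3535 bits

D_KL(Q||P) = Σ Q(x) log₂(Q(x)/P(x))

Computing term by term:
  Q(1)·log₂(Q(1)/P(1)) = (1/5)·log₂((1/5)/(3/20)) = 0.08301
  Q(2)·log₂(Q(2)/P(2)) = (1/5)·log₂((1/5)/(3/10)) = -0.11699
  Q(3)·log₂(Q(3)/P(3)) = (1/5)·log₂((1/5)/(1/8)) = 0.13561
  Q(4)·log₂(Q(4)/P(4)) = (1/5)·log₂((1/5)/(1/40)) = 0.60000
  Q(5)·log₂(Q(5)/P(5)) = (1/5)·log₂((1/5)/(2/5)) = -0.20000

D_KL(Q||P) = 0.08301 - 0.11699 + 0.13561 + 0.60000 - 0.20000 = 0.50163 ≈ 0.5016 bits

These are NOT equal (difference: 0.1481 bits). KL divergence is asymmetric: D_KL(P||Q) ≠ D_KL(Q||P) in general.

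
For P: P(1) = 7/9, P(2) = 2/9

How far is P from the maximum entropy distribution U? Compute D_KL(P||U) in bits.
0.2358 bits

U(i) = 1/2 for all i

D_KL(P||U) = Σ P(x) log₂(P(x) / (1/2))
           = Σ P(x) log₂(P(x)) + log₂(2)
           = log₂(2) - H(P)

H(P) = -Σ P(x) log₂(P(x)):
  -P(1)·log₂(P(1)) = -(7/9)·log₂(7/9) = 0.28200
  -P(2)·log₂(P(2)) = -(2/9)·log₂(2/9) = 0.48221
H(P) = 0.28200 + 0.48221 = 0.76421 bits

log₂(2) = 1.00000 bits

D_KL(P||U) = 1.00000 - 0.76421 = 0.23579 ≈ 0.2358 bits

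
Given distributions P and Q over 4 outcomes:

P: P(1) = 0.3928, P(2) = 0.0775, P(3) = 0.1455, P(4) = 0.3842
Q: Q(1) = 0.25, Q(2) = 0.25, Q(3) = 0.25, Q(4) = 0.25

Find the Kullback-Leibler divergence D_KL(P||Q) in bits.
0.2497 bits

D_KL(P||Q) = Σ P(x) log₂(P(x)/Q(x))

Computing term by term:
  P(1)·log₂(P(1)/Q(1)) = 0.3928·log₂(0.3928/0.25) = 0.25605
  P(2)·log₂(P(2)/Q(2)) = 0.0775·log₂(0.0775/0.25) = -0.13095
  P(3)·log₂(P(3)/Q(3)) = 0.1455·log₂(0.1455/0.25) = -0.11362
  P(4)·log₂(P(4)/Q(4)) = 0.3842·log₂(0.3842/0.25) = 0.23818

D_KL(P||Q) = 0.25605 - 0.13095 - 0.11362 + 0.23818 = 0.24966 ≈ 0.2497 bits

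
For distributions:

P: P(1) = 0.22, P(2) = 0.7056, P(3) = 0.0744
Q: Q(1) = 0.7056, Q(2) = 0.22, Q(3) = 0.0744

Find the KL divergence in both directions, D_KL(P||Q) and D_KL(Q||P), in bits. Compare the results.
D_KL(P||Q) = 0.8165 bits, D_KL(Q||P) = 0.8165 bits. The two directions give exactly the same value for this pair.

D_KL(P||Q) = Σ P(x) log₂(P(x)/Q(x))

Computing term by term:
  P(1)·log₂(P(1)/Q(1)) = 0.22·log₂(0.22/0.7056) = -0.36990
  P(2)·log₂(P(2)/Q(2)) = 0.7056·log₂(0.7056/0.22) = 1.18636
  P(3)·log₂(P(3)/Q(3)) = 0.0744·log₂(0.0744/0.0744) = 0.00000

D_KL(P||Q) = -0.36990 + 1.18636 + 0.00000 = 0.81646 ≈ 0.8165 bits

D_KL(Q||P) = Σ Q(x) log₂(Q(x)/P(x))

Computing term by term:
  Q(1)·log₂(Q(1)/P(1)) = 0.7056·log₂(0.7056/0.22) = 1.18636
  Q(2)·log₂(Q(2)/P(2)) = 0.22·log₂(0.22/0.7056) = -0.36990
  Q(3)·log₂(Q(3)/P(3)) = 0.0744·log₂(0.0744/0.0744) = 0.00000

D_KL(Q||P) = 1.18636 - 0.36990 + 0.00000 = 0.81646 ≈ 0.8165 bits

These ARE equal here. Q is P with outcomes relabeled (Q(1) = P(2), Q(2) = P(1)) by a relabeling that is its own inverse, so the two sums contain exactly the same terms in a different order. This is a special case — KL divergence is not symmetric in general: D_KL(P||Q) ≠ D_KL(Q||P) for most P, Q.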